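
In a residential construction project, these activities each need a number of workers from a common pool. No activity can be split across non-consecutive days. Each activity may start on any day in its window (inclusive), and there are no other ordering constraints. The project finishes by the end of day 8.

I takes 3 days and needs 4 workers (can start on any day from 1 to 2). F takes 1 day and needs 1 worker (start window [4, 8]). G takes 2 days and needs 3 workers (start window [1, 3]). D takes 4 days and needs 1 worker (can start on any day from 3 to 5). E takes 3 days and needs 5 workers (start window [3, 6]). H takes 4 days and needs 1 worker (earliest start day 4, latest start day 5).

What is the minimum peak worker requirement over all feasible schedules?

Early-start (I@1, F@4, G@1, D@3, E@3, H@4) gives peak 10: d1:7  d2:7  d3:10  d4:8  d5:7  d6:2  d7:1  d8:0.
Shift E→4, H→5.
Schedule I@1, F@4, G@1, D@3, E@4, H@5: d1:7  d2:7  d3:5  d4:7  d5:7  d6:7  d7:1  d8:1 — peak 7.

7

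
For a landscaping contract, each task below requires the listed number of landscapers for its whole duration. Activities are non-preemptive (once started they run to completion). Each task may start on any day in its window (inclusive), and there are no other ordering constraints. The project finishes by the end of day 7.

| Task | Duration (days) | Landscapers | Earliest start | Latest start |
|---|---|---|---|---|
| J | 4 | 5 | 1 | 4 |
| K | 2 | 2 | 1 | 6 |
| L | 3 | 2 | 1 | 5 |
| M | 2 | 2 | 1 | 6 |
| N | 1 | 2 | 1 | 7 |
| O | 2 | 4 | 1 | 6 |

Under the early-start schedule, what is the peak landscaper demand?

Early-start schedule: J@1, K@1, L@1, M@1, N@1, O@1.
Load per day: day 1: 17, day 2: 15, day 3: 7, day 4: 5, day 5: 0, day 6: 0, day 7: 0.
Peak is 17.

17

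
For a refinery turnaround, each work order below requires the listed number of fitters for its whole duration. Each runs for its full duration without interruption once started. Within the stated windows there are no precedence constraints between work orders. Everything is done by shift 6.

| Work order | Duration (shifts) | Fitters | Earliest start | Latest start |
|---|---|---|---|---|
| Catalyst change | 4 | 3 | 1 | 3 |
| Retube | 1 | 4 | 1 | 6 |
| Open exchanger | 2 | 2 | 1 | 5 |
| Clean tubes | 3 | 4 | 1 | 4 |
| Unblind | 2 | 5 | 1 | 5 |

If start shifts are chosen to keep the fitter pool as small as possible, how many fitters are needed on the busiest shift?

7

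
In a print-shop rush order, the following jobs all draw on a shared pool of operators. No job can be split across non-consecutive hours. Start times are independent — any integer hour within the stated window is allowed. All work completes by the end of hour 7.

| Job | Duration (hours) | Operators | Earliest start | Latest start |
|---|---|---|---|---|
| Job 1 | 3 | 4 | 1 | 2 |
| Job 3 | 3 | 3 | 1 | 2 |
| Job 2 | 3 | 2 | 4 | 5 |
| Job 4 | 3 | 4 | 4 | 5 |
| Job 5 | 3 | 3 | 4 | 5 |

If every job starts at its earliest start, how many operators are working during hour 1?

7

At early start, hour 1 has: Job 1, Job 3.
Demand: 4 + 3 = 7.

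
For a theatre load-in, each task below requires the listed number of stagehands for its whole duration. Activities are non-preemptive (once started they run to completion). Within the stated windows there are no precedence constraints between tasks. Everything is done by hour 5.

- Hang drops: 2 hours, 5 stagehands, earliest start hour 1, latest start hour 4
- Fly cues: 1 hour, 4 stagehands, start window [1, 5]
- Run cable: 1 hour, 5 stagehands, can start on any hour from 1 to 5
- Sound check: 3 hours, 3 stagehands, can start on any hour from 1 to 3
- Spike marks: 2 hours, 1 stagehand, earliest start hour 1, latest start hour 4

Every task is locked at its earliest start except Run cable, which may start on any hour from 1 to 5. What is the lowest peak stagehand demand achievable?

13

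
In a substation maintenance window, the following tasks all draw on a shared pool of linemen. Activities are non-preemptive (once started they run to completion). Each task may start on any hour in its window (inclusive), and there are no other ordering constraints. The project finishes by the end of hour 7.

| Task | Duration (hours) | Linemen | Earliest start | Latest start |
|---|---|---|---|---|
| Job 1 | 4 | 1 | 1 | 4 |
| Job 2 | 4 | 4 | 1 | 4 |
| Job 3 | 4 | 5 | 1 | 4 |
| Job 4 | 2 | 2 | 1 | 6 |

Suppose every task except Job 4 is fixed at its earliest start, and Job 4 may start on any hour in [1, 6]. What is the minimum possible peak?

10

Job 4@1: h1:12  h2:12  h3:10  h4:10  h5:0  h6:0  h7:0 → peak 12
Job 4@2: h1:10  h2:12  h3:12  h4:10  h5:0  h6:0  h7:0 → peak 12
Job 4@3: h1:10  h2:10  h3:12  h4:12  h5:0  h6:0  h7:0 → peak 12
Job 4@4: h1:10  h2:10  h3:10  h4:12  h5:2  h6:0  h7:0 → peak 12
Job 4@5: h1:10  h2:10  h3:10  h4:10  h5:2  h6:2  h7:0 → peak 10
Job 4@6: h1:10  h2:10  h3:10  h4:10  h5:0  h6:2  h7:2 → peak 10
Best is Job 4@5, peak 10.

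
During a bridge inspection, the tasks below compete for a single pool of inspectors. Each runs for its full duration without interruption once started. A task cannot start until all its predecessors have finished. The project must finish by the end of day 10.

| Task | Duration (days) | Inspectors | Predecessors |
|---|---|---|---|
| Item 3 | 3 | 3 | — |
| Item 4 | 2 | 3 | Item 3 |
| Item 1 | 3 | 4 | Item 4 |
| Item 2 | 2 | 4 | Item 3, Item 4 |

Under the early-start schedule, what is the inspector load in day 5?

3

At early start, day 5 has: Item 4.
Demand: 3 = 3.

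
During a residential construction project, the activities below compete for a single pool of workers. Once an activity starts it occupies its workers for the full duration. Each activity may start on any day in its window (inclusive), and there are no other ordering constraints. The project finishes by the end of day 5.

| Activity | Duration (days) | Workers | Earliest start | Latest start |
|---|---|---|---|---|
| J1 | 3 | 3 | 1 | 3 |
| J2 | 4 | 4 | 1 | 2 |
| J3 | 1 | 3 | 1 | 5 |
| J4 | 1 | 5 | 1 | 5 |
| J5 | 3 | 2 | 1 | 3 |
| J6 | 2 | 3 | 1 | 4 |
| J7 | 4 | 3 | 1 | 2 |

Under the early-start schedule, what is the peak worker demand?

23

Early-start schedule: J1@1, J2@1, J3@1, J4@1, J5@1, J6@1, J7@1.
Load per day: day 1: 23, day 2: 15, day 3: 12, day 4: 7, day 5: 0.
Peak is 23.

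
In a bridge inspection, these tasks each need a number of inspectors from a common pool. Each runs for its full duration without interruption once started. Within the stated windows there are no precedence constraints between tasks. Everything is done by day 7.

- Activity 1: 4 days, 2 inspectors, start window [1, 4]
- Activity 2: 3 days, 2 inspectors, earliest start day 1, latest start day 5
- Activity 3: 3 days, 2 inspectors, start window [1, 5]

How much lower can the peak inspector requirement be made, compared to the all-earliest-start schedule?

Early-start peak: d1:6  d2:6  d3:6  d4:2  d5:0  d6:0  d7:0 ⇒ 6.
Leveled (Activity 1@1, Activity 2@1, Activity 3@4): d1:4  d2:4  d3:4  d4:4  d5:2  d6:2  d7:0 ⇒ 4.
Reduction 6 − 4 = 2.

2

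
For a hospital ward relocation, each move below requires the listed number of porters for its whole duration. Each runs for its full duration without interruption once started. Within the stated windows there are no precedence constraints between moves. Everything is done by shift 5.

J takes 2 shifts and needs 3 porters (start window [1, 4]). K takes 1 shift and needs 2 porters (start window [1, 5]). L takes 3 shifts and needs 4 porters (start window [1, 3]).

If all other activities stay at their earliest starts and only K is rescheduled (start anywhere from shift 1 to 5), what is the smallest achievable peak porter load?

K@1: s1:9  s2:7  s3:4  s4:0  s5:0 → peak 9
K@2: s1:7  s2:9  s3:4  s4:0  s5:0 → peak 9
K@3: s1:7  s2:7  s3:6  s4:0  s5:0 → peak 7
K@4: s1:7  s2:7  s3:4  s4:2  s5:0 → peak 7
K@5: s1:7  s2:7  s3:4  s4:0  s5:2 → peak 7
Best is K@3, peak 7.

7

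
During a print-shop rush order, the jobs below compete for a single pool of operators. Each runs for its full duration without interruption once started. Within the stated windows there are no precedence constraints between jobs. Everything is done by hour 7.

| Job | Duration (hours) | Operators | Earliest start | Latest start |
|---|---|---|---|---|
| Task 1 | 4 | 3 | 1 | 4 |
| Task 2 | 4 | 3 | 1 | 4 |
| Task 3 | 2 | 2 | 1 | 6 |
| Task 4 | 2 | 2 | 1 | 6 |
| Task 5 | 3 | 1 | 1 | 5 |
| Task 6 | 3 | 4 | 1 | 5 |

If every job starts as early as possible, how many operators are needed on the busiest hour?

Early-start schedule: Task 1@1, Task 2@1, Task 3@1, Task 4@1, Task 5@1, Task 6@1.
Load per hour: hour 1: 15, hour 2: 15, hour 3: 11, hour 4: 6, hour 5: 0, hour 6: 0, hour 7: 0.
Peak is 15.

15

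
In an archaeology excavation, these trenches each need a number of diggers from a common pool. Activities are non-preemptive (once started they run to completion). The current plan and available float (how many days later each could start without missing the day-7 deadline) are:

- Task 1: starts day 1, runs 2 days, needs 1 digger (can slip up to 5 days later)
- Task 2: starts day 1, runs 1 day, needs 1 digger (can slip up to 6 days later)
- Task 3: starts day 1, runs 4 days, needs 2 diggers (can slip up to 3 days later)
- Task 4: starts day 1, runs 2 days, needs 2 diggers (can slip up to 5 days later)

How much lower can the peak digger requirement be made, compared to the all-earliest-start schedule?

3

Early-start peak: d1:6  d2:5  d3:2  d4:2  d5:0  d6:0  d7:0 ⇒ 6.
Leveled (Task 1@1, Task 2@1, Task 3@2, Task 4@6): d1:2  d2:3  d3:2  d4:2  d5:2  d6:2  d7:2 ⇒ 3.
Reduction 6 − 3 = 3.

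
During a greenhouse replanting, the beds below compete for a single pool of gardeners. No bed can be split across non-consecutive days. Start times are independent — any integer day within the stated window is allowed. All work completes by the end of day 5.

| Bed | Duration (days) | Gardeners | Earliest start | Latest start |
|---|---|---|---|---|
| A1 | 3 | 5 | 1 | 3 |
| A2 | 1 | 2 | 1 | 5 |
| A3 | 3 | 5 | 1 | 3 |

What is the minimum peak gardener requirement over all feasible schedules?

10

Early-start (A1@1, A2@1, A3@1) gives peak 12: d1:12  d2:10  d3:10  d4:0  d5:0.
Shift A3→2.
Schedule A1@1, A2@1, A3@2: d1:7  d2:10  d3:10  d4:5  d5:0 — peak 10.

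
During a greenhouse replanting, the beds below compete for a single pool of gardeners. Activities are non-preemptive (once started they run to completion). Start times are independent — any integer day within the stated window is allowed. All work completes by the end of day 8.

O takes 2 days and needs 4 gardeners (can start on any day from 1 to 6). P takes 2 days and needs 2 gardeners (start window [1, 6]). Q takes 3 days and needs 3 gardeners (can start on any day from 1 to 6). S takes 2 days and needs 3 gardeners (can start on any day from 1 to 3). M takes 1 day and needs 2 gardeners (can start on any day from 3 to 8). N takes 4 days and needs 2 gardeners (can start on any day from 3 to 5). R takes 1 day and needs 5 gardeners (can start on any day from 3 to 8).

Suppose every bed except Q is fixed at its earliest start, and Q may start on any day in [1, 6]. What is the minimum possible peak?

Q@1: d1:12  d2:12  d3:12  d4:2  d5:2  d6:2  d7:0  d8:0 → peak 12
Q@2: d1:9  d2:12  d3:12  d4:5  d5:2  d6:2  d7:0  d8:0 → peak 12
Q@3: d1:9  d2:9  d3:12  d4:5  d5:5  d6:2  d7:0  d8:0 → peak 12
Q@4: d1:9  d2:9  d3:9  d4:5  d5:5  d6:5  d7:0  d8:0 → peak 9
Q@5: d1:9  d2:9  d3:9  d4:2  d5:5  d6:5  d7:3  d8:0 → peak 9
Q@6: d1:9  d2:9  d3:9  d4:2  d5:2  d6:5  d7:3  d8:3 → peak 9
Best is Q@4, peak 9.

9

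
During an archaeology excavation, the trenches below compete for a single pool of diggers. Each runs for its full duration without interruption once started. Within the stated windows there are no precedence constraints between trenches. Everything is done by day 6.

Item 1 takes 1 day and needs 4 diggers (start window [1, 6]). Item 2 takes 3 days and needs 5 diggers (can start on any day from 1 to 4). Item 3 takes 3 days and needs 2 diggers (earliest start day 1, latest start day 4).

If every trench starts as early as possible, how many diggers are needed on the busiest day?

11

Early-start schedule: Item 1@1, Item 2@1, Item 3@1.
Load per day: day 1: 11, day 2: 7, day 3: 7, day 4: 0, day 5: 0, day 6: 0.
Peak is 11.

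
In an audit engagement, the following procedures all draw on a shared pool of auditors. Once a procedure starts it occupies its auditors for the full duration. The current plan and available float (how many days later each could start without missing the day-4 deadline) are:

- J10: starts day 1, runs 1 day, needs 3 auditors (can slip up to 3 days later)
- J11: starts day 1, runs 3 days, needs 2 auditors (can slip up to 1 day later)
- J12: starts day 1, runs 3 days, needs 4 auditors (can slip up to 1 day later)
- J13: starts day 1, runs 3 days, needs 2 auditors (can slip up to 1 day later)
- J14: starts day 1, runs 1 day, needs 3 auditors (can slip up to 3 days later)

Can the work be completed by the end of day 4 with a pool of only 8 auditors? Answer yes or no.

yes

Schedule J10@1, J11@1, J12@2, J13@1, J14@4: d1:7  d2:8  d3:8  d4:7 — peak 8 ≤ 8.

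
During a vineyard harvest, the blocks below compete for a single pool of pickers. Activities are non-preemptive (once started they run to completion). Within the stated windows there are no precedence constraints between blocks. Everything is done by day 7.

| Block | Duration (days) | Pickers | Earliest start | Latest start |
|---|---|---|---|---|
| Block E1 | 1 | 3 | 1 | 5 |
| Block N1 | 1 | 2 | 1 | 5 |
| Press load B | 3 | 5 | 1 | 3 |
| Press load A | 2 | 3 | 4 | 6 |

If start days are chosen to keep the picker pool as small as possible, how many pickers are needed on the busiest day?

5

Early-start (Block E1@1, Block N1@1, Press load B@1, Press load A@4) gives peak 10: d1:10  d2:5  d3:5  d4:3  d5:3  d6:0  d7:0.
Shift Press load B→2, Press load A→5.
Schedule Block E1@1, Block N1@1, Press load B@2, Press load A@5: d1:5  d2:5  d3:5  d4:5  d5:3  d6:3  d7:0 — peak 5.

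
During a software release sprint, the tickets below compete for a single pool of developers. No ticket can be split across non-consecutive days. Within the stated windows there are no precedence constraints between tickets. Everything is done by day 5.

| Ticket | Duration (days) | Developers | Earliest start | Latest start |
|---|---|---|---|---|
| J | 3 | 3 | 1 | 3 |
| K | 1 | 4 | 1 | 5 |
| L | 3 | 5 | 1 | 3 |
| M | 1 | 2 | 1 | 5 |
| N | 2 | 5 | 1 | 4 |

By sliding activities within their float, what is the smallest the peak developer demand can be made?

9

Early-start (J@1, K@1, L@1, M@1, N@1) gives peak 19: d1:19  d2:13  d3:8  d4:0  d5:0.
Shift K→4, M→5, N→4.
Schedule J@1, K@4, L@1, M@5, N@4: d1:8  d2:8  d3:8  d4:9  d5:7 — peak 9.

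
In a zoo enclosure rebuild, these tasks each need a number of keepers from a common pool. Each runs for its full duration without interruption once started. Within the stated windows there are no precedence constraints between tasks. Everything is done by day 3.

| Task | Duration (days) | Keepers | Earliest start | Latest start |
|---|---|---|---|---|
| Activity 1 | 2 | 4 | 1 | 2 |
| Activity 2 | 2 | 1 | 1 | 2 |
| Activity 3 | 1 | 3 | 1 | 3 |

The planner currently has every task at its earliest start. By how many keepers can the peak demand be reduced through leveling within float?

3

Early-start peak: d1:8  d2:5  d3:0 ⇒ 8.
Leveled (Activity 1@1, Activity 2@1, Activity 3@3): d1:5  d2:5  d3:3 ⇒ 5.
Reduction 8 − 5 = 3.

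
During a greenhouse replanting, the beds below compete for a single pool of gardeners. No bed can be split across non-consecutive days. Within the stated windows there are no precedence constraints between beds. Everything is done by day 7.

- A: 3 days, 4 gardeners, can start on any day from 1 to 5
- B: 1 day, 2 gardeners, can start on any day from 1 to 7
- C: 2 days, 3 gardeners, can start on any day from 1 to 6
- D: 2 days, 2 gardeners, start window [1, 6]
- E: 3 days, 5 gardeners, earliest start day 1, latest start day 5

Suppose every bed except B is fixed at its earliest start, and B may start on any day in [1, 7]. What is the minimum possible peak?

B@1: d1:16  d2:14  d3:9  d4:0  d5:0  d6:0  d7:0 → peak 16
B@2: d1:14  d2:16  d3:9  d4:0  d5:0  d6:0  d7:0 → peak 16
B@3: d1:14  d2:14  d3:11  d4:0  d5:0  d6:0  d7:0 → peak 14
B@4: d1:14  d2:14  d3:9  d4:2  d5:0  d6:0  d7:0 → peak 14
B@5: d1:14  d2:14  d3:9  d4:0  d5:2  d6:0  d7:0 → peak 14
B@6: d1:14  d2:14  d3:9  d4:0  d5:0  d6:2  d7:0 → peak 14
B@7: d1:14  d2:14  d3:9  d4:0  d5:0  d6:0  d7:2 → peak 14
Best is B@3, peak 14.

14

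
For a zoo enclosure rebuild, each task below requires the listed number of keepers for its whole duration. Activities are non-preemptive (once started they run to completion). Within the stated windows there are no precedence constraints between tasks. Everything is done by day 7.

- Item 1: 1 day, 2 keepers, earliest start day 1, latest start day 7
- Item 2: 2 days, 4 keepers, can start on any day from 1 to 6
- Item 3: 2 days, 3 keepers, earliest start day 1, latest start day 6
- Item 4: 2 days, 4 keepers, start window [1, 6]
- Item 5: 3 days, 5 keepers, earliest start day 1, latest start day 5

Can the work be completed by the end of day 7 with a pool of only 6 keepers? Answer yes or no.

The minimum achievable peak is 7; 6 < 7, so no feasible schedule stays within the cap.

no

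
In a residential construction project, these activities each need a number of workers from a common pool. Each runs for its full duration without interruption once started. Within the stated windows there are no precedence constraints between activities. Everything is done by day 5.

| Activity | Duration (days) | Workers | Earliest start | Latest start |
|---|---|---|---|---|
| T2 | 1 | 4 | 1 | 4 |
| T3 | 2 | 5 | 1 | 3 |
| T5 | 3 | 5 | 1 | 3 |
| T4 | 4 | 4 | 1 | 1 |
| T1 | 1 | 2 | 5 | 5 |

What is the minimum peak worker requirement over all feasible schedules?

Early-start (T2@1, T3@1, T5@1, T4@1, T1@5) gives peak 18: d1:18  d2:14  d3:9  d4:4  d5:2.
Shift T5→3.
Schedule T2@1, T3@1, T5@3, T4@1, T1@5: d1:13  d2:9  d3:9  d4:9  d5:7 — peak 13.

13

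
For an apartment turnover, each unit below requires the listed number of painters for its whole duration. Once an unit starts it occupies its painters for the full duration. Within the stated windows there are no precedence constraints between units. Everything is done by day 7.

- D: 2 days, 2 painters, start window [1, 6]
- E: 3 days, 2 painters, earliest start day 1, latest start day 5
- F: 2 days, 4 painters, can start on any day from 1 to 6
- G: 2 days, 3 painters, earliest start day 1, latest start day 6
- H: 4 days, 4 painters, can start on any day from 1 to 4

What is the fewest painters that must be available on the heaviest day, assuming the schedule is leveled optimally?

7

Early-start (D@1, E@1, F@1, G@1, H@1) gives peak 15: d1:15  d2:15  d3:6  d4:4  d5:0  d6:0  d7:0.
Shift E→3, G→6, H→3.
Schedule D@1, E@3, F@1, G@6, H@3: d1:6  d2:6  d3:6  d4:6  d5:6  d6:7  d7:3 — peak 7.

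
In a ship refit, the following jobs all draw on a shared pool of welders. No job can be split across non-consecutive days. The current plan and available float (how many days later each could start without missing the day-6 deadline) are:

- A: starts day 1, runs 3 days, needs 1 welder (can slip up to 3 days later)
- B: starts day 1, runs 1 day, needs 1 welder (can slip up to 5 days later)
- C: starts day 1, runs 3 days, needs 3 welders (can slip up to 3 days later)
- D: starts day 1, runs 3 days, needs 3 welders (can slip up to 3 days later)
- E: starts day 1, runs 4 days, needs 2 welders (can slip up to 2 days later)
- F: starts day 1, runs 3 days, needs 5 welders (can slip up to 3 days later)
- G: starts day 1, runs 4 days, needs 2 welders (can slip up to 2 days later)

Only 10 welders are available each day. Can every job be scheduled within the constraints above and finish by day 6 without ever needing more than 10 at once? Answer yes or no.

Schedule A@1, B@1, C@4, D@4, E@1, F@1, G@2: d1:9  d2:10  d3:10  d4:10  d5:8  d6:6 — peak 10 ≤ 10.

yes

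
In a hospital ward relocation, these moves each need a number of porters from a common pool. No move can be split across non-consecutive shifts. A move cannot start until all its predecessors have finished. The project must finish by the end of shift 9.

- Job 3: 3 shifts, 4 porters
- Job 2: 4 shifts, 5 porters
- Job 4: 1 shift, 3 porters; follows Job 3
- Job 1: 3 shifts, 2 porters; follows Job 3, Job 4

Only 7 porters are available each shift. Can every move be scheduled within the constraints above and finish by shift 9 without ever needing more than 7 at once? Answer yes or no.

yes

Schedule Job 3@1, Job 2@5, Job 4@4, Job 1@5: s1:4  s2:4  s3:4  s4:3  s5:7  s6:7  s7:7  s8:5  s9:0 — peak 7 ≤ 7.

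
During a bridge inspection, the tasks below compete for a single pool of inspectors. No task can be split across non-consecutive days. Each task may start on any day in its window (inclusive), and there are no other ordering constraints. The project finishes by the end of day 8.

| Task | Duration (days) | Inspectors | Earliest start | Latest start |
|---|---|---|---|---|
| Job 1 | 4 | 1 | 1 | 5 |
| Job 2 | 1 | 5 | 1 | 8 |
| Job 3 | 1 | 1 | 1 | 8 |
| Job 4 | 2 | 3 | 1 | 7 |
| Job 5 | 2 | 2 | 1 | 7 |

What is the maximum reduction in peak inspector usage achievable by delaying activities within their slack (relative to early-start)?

Early-start peak: d1:12  d2:6  d3:1  d4:1  d5:0  d6:0  d7:0  d8:0 ⇒ 12.
Leveled (Job 1@1, Job 2@5, Job 3@1, Job 4@1, Job 5@3): d1:5  d2:4  d3:3  d4:3  d5:5  d6:0  d7:0  d8:0 ⇒ 5.
Reduction 12 − 5 = 7.

7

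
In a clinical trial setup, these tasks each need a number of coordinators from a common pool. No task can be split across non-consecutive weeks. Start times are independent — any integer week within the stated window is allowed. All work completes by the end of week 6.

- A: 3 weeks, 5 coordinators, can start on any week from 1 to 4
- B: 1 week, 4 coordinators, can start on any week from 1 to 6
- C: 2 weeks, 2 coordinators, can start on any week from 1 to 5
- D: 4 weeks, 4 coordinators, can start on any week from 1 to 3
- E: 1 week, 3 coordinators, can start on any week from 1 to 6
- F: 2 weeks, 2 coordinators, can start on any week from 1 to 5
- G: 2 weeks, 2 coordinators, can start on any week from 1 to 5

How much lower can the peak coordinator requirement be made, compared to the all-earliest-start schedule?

13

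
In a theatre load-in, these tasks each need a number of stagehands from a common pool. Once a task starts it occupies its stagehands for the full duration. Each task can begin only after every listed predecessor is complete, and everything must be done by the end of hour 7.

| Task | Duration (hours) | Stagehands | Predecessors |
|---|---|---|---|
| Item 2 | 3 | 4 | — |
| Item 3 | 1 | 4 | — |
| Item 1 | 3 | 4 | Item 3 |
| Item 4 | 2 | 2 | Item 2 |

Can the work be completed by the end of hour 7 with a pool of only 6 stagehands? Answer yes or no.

yes

Schedule Item 2@1, Item 3@4, Item 1@5, Item 4@4: h1:4  h2:4  h3:4  h4:6  h5:6  h6:4  h7:4 — peak 6 ≤ 6.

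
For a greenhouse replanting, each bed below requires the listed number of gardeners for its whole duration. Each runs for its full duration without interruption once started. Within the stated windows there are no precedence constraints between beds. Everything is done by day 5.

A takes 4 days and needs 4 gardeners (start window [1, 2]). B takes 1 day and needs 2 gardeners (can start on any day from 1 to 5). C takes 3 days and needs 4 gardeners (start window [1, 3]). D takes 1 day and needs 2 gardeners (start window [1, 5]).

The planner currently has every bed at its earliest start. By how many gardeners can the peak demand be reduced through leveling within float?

4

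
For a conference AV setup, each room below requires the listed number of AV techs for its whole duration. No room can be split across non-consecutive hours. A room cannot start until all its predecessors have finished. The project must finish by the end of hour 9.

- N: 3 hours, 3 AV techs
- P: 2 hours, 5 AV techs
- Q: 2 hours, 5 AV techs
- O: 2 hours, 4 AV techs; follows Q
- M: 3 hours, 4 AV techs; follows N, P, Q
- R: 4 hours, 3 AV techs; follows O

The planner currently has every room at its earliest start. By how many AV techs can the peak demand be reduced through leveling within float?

5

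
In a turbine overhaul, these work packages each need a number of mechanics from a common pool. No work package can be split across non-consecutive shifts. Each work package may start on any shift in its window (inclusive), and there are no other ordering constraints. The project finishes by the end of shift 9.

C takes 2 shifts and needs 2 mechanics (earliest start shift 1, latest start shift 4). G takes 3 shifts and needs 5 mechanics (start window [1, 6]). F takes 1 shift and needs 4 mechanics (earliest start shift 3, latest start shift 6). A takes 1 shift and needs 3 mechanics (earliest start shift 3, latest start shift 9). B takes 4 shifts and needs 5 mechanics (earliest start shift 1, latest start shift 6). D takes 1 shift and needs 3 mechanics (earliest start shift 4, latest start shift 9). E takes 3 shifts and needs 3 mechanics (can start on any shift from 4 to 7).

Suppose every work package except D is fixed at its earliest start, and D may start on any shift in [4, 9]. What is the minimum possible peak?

D@4: s1:12  s2:12  s3:17  s4:11  s5:3  s6:3  s7:0  s8:0  s9:0 → peak 17
D@5: s1:12  s2:12  s3:17  s4:8  s5:6  s6:3  s7:0  s8:0  s9:0 → peak 17
D@6: s1:12  s2:12  s3:17  s4:8  s5:3  s6:6  s7:0  s8:0  s9:0 → peak 17
D@7: s1:12  s2:12  s3:17  s4:8  s5:3  s6:3  s7:3  s8:0  s9:0 → peak 17
D@8: s1:12  s2:12  s3:17  s4:8  s5:3  s6:3  s7:0  s8:3  s9:0 → peak 17
D@9: s1:12  s2:12  s3:17  s4:8  s5:3  s6:3  s7:0  s8:0  s9:3 → peak 17
Best is D@4, peak 17.

17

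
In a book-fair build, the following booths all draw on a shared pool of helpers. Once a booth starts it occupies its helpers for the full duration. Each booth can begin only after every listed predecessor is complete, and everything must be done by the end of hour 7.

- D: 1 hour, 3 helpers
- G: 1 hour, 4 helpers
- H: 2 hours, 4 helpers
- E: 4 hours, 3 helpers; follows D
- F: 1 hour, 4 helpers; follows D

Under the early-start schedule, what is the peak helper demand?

11

Early-start schedule: D@1, G@1, H@1, E@2, F@2.
Load per hour: hour 1: 11, hour 2: 11, hour 3: 3, hour 4: 3, hour 5: 3, hour 6: 0, hour 7: 0.
Peak is 11.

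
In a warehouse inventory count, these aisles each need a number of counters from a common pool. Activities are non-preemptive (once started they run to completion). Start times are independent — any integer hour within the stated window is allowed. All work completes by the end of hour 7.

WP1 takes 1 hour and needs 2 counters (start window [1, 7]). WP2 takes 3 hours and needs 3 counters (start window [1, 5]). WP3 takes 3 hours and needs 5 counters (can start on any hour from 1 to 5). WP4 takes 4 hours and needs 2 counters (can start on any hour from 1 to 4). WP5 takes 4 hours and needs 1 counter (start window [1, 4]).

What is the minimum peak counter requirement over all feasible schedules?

6

Early-start (WP1@1, WP2@1, WP3@1, WP4@1, WP5@1) gives peak 13: h1:13  h2:11  h3:11  h4:3  h5:0  h6:0  h7:0.
Shift WP2→2, WP3→5.
Schedule WP1@1, WP2@2, WP3@5, WP4@1, WP5@1: h1:5  h2:6  h3:6  h4:6  h5:5  h6:5  h7:5 — peak 6.
Total counter-hours = 38 over 7 hours ⇒ peak ≥ ⌈38/7⌉ = 6, so 6 is optimal.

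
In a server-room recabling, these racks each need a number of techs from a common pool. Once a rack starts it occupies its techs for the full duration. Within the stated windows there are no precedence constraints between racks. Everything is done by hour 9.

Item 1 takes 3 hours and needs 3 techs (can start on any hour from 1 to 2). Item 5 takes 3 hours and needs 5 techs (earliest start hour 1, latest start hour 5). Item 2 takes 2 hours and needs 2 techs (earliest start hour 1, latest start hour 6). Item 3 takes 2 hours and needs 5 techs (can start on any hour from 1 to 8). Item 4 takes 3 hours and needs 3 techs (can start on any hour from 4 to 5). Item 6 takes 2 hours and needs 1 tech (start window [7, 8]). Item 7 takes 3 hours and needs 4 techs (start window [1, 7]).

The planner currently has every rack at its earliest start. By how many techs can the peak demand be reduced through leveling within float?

11

Early-start peak: h1:19  h2:19  h3:12  h4:3  h5:3  h6:3  h7:1  h8:1  h9:0 ⇒ 19.
Leveled (Item 1@1, Item 5@1, Item 2@6, Item 3@4, Item 4@4, Item 6@7, Item 7@7): h1:8  h2:8  h3:8  h4:8  h5:8  h6:5  h7:7  h8:5  h9:4 ⇒ 8.
Reduction 19 − 8 = 11.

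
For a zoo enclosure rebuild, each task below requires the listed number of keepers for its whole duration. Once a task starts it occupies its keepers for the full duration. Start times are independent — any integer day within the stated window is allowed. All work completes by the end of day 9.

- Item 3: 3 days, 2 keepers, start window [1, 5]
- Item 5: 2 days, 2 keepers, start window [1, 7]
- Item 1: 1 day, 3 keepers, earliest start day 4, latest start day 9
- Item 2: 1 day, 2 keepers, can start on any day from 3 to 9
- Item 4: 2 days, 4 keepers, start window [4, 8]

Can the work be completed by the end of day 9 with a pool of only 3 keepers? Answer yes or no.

no

The minimum achievable peak is 4; 3 < 4, so no feasible schedule stays within the cap.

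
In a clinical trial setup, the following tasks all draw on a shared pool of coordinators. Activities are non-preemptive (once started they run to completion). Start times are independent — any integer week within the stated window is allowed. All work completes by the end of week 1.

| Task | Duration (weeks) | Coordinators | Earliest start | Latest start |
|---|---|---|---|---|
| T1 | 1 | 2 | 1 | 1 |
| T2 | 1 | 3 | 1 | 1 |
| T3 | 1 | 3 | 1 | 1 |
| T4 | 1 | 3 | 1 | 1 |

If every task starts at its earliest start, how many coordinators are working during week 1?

At early start, week 1 has: T1, T2, T3, T4.
Demand: 2 + 3 + 3 + 3 = 11.

11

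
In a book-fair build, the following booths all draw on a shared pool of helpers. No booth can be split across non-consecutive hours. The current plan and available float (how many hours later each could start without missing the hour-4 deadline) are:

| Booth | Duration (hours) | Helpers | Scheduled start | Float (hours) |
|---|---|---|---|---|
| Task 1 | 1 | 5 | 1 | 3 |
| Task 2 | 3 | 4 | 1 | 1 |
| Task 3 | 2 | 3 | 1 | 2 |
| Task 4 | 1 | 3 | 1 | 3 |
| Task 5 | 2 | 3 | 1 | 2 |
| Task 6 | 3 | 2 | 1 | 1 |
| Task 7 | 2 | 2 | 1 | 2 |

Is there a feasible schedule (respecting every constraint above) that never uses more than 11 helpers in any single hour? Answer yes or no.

yes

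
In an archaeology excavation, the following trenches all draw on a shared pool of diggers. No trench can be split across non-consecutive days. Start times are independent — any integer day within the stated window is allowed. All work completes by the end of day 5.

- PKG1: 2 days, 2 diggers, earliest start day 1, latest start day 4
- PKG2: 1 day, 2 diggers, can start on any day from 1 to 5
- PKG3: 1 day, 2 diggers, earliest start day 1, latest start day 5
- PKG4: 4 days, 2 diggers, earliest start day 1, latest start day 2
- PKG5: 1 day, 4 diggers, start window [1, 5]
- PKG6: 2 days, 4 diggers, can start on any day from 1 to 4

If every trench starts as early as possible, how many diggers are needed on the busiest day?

Early-start schedule: PKG1@1, PKG2@1, PKG3@1, PKG4@1, PKG5@1, PKG6@1.
Load per day: day 1: 16, day 2: 8, day 3: 2, day 4: 2, day 5: 0.
Peak is 16.

16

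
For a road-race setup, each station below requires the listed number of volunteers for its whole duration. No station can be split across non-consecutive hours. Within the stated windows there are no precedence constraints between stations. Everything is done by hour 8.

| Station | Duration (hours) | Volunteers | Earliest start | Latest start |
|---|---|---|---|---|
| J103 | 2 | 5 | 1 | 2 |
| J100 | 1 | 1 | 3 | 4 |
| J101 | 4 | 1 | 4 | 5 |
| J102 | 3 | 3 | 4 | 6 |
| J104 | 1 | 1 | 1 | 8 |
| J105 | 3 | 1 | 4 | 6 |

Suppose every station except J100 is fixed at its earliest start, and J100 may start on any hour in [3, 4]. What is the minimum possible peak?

J100@3: h1:6  h2:5  h3:1  h4:5  h5:5  h6:5  h7:1  h8:0 → peak 6
J100@4: h1:6  h2:5  h3:0  h4:6  h5:5  h6:5  h7:1  h8:0 → peak 6
Best is J100@3, peak 6.

6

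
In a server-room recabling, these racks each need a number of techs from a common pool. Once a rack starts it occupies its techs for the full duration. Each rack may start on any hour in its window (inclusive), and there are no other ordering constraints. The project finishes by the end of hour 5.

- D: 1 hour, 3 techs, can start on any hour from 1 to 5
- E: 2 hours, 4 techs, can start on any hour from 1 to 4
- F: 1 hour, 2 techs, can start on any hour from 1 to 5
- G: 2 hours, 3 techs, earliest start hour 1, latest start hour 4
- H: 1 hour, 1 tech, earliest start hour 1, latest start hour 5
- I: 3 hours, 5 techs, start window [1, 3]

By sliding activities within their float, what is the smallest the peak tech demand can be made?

Early-start (D@1, E@1, F@1, G@1, H@1, I@1) gives peak 18: h1:18  h2:12  h3:5  h4:0  h5:0.
Shift F→2, G→3, I→3.
Schedule D@1, E@1, F@2, G@3, H@1, I@3: h1:8  h2:6  h3:8  h4:8  h5:5 — peak 8.

8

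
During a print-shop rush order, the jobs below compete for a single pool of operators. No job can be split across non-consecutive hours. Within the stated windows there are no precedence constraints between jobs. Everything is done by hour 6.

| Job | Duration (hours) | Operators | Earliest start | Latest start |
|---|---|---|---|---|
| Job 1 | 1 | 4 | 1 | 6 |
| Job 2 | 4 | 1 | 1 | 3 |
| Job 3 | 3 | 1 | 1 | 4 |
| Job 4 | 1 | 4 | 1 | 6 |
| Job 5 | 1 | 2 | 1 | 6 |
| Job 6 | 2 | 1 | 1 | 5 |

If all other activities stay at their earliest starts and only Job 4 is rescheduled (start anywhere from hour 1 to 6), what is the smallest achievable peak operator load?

Job 4@1: h1:13  h2:3  h3:2  h4:1  h5:0  h6:0 → peak 13
Job 4@2: h1:9  h2:7  h3:2  h4:1  h5:0  h6:0 → peak 9
Job 4@3: h1:9  h2:3  h3:6  h4:1  h5:0  h6:0 → peak 9
Job 4@4: h1:9  h2:3  h3:2  h4:5  h5:0  h6:0 → peak 9
Job 4@5: h1:9  h2:3  h3:2  h4:1  h5:4  h6:0 → peak 9
Job 4@6: h1:9  h2:3  h3:2  h4:1  h5:0  h6:4 → peak 9
Best is Job 4@2, peak 9.

9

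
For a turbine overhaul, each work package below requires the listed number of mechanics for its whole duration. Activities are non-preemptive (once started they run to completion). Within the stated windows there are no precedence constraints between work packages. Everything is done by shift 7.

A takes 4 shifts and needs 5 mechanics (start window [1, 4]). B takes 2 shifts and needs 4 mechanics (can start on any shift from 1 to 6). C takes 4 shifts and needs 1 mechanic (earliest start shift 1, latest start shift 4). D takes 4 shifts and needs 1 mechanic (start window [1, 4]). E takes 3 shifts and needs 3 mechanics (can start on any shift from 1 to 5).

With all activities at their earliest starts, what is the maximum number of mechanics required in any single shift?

14

Early-start schedule: A@1, B@1, C@1, D@1, E@1.
Load per shift: shift 1: 14, shift 2: 14, shift 3: 10, shift 4: 7, shift 5: 0, shift 6: 0, shift 7: 0.
Peak is 14.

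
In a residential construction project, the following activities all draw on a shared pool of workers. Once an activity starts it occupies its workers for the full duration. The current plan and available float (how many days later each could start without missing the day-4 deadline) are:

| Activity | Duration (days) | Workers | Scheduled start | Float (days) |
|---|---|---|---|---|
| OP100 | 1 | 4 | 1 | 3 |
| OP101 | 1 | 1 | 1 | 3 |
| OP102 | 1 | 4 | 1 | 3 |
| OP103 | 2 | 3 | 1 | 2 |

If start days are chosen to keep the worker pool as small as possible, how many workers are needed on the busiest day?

4

Early-start (OP100@1, OP101@1, OP102@1, OP103@1) gives peak 12: d1:12  d2:3  d3:0  d4:0.
Shift OP101→2, OP102→4, OP103→2.
Schedule OP100@1, OP101@2, OP102@4, OP103@2: d1:4  d2:4  d3:3  d4:4 — peak 4.
Total worker-days = 15 over 4 days ⇒ peak ≥ ⌈15/4⌉ = 4, so 4 is optimal.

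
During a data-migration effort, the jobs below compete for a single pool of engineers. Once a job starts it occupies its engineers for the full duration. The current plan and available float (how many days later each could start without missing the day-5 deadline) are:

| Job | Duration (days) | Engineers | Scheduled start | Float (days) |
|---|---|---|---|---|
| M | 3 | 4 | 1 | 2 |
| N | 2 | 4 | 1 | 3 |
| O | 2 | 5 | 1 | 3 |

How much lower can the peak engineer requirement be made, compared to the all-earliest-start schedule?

5

Early-start peak: d1:13  d2:13  d3:4  d4:0  d5:0 ⇒ 13.
Leveled (M@1, N@1, O@4): d1:8  d2:8  d3:4  d4:5  d5:5 ⇒ 8.
Reduction 13 − 8 = 5.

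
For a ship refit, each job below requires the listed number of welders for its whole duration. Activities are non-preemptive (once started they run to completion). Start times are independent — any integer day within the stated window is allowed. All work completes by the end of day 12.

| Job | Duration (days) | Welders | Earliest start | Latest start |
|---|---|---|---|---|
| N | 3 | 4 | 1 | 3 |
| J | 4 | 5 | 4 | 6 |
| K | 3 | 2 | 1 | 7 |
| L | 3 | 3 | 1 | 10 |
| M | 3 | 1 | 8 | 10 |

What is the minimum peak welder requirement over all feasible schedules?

Early-start (N@1, J@4, K@1, L@1, M@8) gives peak 9: d1:9  d2:9  d3:9  d4:5  d5:5  d6:5  d7:5  d8:1  d9:1  d10:1  d11:0  d12:0.
Shift L→8.
Schedule N@1, J@4, K@1, L@8, M@8: d1:6  d2:6  d3:6  d4:5  d5:5  d6:5  d7:5  d8:4  d9:4  d10:4  d11:0  d12:0 — peak 6.

6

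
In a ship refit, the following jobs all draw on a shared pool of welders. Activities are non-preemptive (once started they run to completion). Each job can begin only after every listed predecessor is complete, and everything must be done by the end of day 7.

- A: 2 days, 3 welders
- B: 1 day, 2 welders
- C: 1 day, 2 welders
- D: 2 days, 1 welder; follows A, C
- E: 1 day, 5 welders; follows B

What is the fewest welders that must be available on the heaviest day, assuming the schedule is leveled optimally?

Early-start (A@1, B@1, C@1, D@3, E@2) gives peak 8: d1:7  d2:8  d3:1  d4:1  d5:0  d6:0  d7:0.
Shift C→2, E→5.
Schedule A@1, B@1, C@2, D@3, E@5: d1:5  d2:5  d3:1  d4:1  d5:5  d6:0  d7:0 — peak 5.

5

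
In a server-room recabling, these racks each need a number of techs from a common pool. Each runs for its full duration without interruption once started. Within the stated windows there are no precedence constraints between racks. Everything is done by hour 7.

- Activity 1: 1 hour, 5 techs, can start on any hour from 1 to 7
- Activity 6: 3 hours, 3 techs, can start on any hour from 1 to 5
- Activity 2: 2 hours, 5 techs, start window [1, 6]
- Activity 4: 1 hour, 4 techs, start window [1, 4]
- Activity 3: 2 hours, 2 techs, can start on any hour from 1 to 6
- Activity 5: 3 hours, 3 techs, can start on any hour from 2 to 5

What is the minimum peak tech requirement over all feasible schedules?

Early-start (Activity 1@1, Activity 6@1, Activity 2@1, Activity 4@1, Activity 3@1, Activity 5@2) gives peak 19: h1:19  h2:13  h3:6  h4:3  h5:0  h6:0  h7:0.
Shift Activity 6→2, Activity 2→6, Activity 4→2, Activity 3→5, Activity 5→3.
Schedule Activity 1@1, Activity 6@2, Activity 2@6, Activity 4@2, Activity 3@5, Activity 5@3: h1:5  h2:7  h3:6  h4:6  h5:5  h6:7  h7:5 — peak 7.

7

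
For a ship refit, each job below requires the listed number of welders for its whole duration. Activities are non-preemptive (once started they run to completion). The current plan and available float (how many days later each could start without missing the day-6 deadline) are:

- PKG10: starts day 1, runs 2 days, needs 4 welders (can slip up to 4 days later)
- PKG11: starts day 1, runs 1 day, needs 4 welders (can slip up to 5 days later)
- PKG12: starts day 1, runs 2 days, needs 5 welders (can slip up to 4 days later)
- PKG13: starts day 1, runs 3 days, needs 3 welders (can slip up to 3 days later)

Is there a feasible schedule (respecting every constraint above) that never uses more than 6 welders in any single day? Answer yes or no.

The minimum achievable peak is 7; 6 < 7, so no feasible schedule stays within the cap.

no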